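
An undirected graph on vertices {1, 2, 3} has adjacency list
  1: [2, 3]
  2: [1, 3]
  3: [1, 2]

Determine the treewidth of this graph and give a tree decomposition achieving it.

Treewidth 2.
One such decomposition:
Bags: B1 = {1, 2, 3}
Tree: (single bag)

With just one bag of size 3, the width is 3 − 1 = 2, so tw(G) ≤ 2. On the other hand G contains the 3-clique {1, 2, 3}. A clique must lie in a single bag of any decomposition, so no decomposition can have width below 2. Therefore the treewidth is 2.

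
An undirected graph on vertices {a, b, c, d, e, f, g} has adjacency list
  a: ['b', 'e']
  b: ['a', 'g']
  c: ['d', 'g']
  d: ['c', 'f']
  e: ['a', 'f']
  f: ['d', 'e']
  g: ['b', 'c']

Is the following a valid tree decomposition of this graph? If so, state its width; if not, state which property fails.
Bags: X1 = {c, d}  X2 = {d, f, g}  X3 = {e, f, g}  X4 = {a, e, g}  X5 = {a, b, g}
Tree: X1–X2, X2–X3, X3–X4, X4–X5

A tree decomposition must satisfy three properties: every vertex lies in some bag; for every edge, both endpoints lie together in some bag; and for every vertex, the bags containing it form a connected subtree. Here edge (g,c) lies in no bag, so the decomposition is invalid.

No — edge (g,c) lies in no bag.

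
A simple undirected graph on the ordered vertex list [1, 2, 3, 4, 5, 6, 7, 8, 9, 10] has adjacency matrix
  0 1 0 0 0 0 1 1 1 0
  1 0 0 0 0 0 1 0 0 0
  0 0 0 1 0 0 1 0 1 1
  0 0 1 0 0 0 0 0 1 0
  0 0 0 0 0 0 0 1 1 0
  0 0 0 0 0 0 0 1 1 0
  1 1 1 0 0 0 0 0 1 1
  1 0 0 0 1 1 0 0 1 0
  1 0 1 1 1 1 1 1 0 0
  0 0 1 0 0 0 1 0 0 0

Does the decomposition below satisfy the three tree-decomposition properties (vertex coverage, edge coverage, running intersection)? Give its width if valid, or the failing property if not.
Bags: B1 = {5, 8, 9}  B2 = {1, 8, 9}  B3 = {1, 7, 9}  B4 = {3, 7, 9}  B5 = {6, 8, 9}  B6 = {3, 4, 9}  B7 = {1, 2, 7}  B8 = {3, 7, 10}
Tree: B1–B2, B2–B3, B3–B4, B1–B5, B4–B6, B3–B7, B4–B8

Yes; width 2.

Checking the three conditions: (i) the bags cover all of {1, 2, 3, 4, 5, 6, 7, 8, 9, 10}; (ii) for each edge, some bag contains both endpoints; (iii) the bags containing any fixed vertex form a subtree. All hold, so the decomposition is valid with width 3 − 1 = 2.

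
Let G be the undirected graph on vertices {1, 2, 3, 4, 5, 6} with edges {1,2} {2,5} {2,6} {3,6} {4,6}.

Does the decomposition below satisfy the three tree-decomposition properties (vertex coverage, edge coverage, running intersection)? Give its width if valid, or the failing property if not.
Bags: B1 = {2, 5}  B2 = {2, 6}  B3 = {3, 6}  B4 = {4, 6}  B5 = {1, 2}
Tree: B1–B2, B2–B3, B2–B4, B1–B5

Checking the three conditions: (i) the bags cover all of {1, 2, 3, 4, 5, 6}; (ii) for each edge, some bag contains both endpoints; (iii) the bags containing any fixed vertex form a subtree. All hold, so the decomposition is valid with width 2 − 1 = 1.

Yes; width 1.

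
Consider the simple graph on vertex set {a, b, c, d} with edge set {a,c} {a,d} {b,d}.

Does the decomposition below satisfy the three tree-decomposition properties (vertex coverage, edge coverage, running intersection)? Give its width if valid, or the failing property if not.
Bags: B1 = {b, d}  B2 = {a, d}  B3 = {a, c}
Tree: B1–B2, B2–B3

Yes; width 1.

Vertex coverage: the bags together contain {a, b, c, d}, the full vertex set. Edge coverage: each edge of G has both endpoints in at least one bag. Running intersection: for every vertex, the bags containing it form a connected subtree. All three properties hold, so this is a valid tree decomposition of width max|bag| − 1 = 1, and hence tw(G) ≤ 1.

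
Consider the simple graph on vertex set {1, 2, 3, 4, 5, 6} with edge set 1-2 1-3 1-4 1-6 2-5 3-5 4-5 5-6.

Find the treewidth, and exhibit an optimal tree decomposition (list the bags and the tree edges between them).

Treewidth 2.
Bags: B1 = {1, 2, 5}  B2 = {1, 3, 5}  B3 = {1, 4, 5}  B4 = {1, 5, 6}
Tree: B1–B2, B2–B3, B3–B4

Each bag holds 3 vertices, so the decomposition has width 2, which upper-bounds the treewidth. For the lower bound, G contains the cycle 2–1–3–5–2, so G is not a forest; only forests have treewidth ≤ 1, hence tw(G) ≥ 2. The upper and lower bounds meet at 2, so that is the treewidth.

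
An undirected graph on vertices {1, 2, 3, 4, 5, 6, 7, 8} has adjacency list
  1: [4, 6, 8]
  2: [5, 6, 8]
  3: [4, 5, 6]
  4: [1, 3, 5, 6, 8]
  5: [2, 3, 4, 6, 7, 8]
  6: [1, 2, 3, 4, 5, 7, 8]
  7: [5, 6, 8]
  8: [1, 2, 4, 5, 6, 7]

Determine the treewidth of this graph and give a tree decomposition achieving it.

Treewidth 3.
One such decomposition:
Bags: B1 = {5, 6, 7, 8}  B2 = {4, 5, 6, 8}  B3 = {3, 4, 5, 6}  B4 = {1, 4, 6, 8}  B5 = {2, 5, 6, 8}
Tree: B1–B2, B2–B3, B2–B4, B1–B5

Each bag holds 4 vertices, so the decomposition has width 3, which upper-bounds the treewidth. On the other hand G contains the 4-clique {1, 4, 6, 8}. A clique must lie in a single bag of any decomposition, so no decomposition can have width below 3. Therefore the treewidth is 3.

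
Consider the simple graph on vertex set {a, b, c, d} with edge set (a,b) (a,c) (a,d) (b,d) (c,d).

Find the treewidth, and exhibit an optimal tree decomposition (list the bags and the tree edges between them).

Treewidth 2.
One such decomposition:
Bags: B1 = {a, b, d}  B2 = {a, c, d}
Tree: B1–B2

The largest bag has 3 vertices, giving width 2; this decomposition certifies tw(G) ≤ 2. Conversely, {a, c, d} is a clique of size 3, and the vertices of any clique must share a bag in every tree decomposition; so some bag has ≥ 3 vertices and tw(G) ≥ 2. Hence tw(G) = 2 exactly.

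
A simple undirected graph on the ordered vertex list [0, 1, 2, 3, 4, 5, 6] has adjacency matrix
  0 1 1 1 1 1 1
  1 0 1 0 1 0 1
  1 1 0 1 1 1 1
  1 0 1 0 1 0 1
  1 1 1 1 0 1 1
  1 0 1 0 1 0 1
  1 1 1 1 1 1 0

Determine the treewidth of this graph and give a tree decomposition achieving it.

Treewidth 4.
One such decomposition:
Bags: B1 = {0, 1, 2, 4, 6}  B2 = {0, 2, 3, 4, 6}  B3 = {0, 2, 4, 5, 6}
Tree: B1–B2, B1–B3

The largest bag has 5 vertices, giving width 4; this decomposition certifies tw(G) ≤ 4. On the other hand G contains the 5-clique {0, 1, 2, 4, 6}. A clique must lie in a single bag of any decomposition, so no decomposition can have width below 4. Therefore the treewidth is 4.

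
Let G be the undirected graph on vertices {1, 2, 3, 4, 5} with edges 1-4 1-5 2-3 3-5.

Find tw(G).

1

A width-1 tree decomposition is:
Bags: B1 = {1, 4}  B2 = {1, 5}  B3 = {3, 5}  B4 = {2, 3}
Tree: B1–B2, B2–B3, B3–B4
Every bag has size at most 2, so the width is 2 − 1 = 1 and tw(G) ≤ 1. Any graph with an edge has treewidth ≥ 1, and G has the edge 4–1. Combining the bounds, tw(G) = 1.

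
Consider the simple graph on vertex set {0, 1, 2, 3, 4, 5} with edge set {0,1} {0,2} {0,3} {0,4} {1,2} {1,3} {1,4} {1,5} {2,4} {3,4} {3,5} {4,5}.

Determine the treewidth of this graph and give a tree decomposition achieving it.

Treewidth 3.
One optimal decomposition is:
Bags: B1 = {0, 1, 3, 4}  B2 = {1, 3, 4, 5}  B3 = {0, 1, 2, 4}
Tree: B1–B2, B1–B3

Each bag holds 4 vertices, so the decomposition has width 3, which upper-bounds the treewidth. On the other hand G contains the 4-clique {0, 1, 2, 4}. A clique must lie in a single bag of any decomposition, so no decomposition can have width below 3. Hence tw(G) = 3 exactly.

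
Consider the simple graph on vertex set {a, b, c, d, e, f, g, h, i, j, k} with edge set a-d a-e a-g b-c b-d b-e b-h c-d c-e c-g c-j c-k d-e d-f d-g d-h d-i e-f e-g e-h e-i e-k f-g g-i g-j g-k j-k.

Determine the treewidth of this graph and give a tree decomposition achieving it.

Treewidth 3.
One such decomposition:
Bags: B1 = {c, d, e, g}  B2 = {c, e, g, k}  B3 = {c, g, j, k}  B4 = {d, e, g, i}  B5 = {b, c, d, e}  B6 = {d, e, f, g}  B7 = {b, d, e, h}  B8 = {a, d, e, g}
Tree: B1–B2, B2–B3, B1–B4, B1–B5, B1–B6, B5–B7, B4–B8

The largest bag has 4 vertices, giving width 3; this decomposition certifies tw(G) ≤ 3. For the lower bound, the 4 vertices {c, g, j, k} are pairwise adjacent, and any tree decomposition puts a clique entirely inside one bag — forcing width ≥ 3. Hence tw(G) = 3 exactly.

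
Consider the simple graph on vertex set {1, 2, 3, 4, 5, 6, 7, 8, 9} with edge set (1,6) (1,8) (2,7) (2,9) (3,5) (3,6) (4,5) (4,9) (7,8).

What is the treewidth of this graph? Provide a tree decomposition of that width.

Treewidth 2.
One optimal decomposition is:
Bags: B1 = {3, 5, 6}  B2 = {1, 5, 6}  B3 = {1, 5, 8}  B4 = {5, 7, 8}  B5 = {2, 5, 7}  B6 = {2, 5, 9}  B7 = {4, 5, 9}
Tree: B1–B2, B2–B3, B3–B4, B4–B5, B5–B6, B6–B7

Every bag has size at most 3, so the width is 3 − 1 = 2 and tw(G) ≤ 2. Since 5–3–6–1–8–7–2–9–4–5 is a cycle in G, G is not acyclic. Forests are exactly the graphs of treewidth ≤ 1, so tw(G) ≥ 2. Therefore the treewidth is 2.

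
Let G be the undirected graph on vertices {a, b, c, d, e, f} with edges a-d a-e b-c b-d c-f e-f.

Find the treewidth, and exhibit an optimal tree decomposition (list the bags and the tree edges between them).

Treewidth 2.
One such decomposition:
Bags: B1 = {b, c, d}  B2 = {a, c, d}  B3 = {a, c, e}  B4 = {c, e, f}
Tree: B1–B2, B2–B3, B3–B4

The largest bag has 3 vertices, giving width 2; this decomposition certifies tw(G) ≤ 2. Since c–b–d–a–e–f–c is a cycle in G, G is not acyclic. Forests are exactly the graphs of treewidth ≤ 1, so tw(G) ≥ 2. Therefore the treewidth is 2.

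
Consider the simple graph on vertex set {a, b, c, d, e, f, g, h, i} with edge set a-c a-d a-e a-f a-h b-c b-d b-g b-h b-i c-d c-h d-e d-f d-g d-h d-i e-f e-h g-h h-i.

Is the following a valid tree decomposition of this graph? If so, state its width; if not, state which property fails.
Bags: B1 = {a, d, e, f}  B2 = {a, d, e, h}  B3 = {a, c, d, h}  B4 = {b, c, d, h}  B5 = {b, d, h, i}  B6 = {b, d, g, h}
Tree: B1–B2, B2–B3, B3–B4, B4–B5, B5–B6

Yes; width 3.

Every vertex of G appears in some bag (union = {a, b, c, d, e, f, g, h, i}); every edge is covered by a bag; and for each vertex v the set of bags containing v is connected in the bag tree. The decomposition is therefore valid. The largest bag has 4 vertices, so the width is 3.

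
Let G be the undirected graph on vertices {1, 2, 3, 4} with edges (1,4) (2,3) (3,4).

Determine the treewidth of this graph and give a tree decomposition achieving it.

Each bag holds 2 vertices, so the decomposition has width 1, which upper-bounds the treewidth. G has an edge, so its treewidth is at least 1. Hence tw(G) = 1 exactly.

Treewidth 1.
Bags: B1 = {1, 4}  B2 = {3, 4}  B3 = {2, 3}
Tree: B1–B2, B2–B3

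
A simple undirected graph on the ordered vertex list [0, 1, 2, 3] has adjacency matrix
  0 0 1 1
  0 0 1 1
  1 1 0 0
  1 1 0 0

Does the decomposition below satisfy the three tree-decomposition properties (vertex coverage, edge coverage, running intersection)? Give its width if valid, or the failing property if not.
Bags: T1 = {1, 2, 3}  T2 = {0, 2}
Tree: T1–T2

A tree decomposition must satisfy three properties: every vertex lies in some bag; for every edge, both endpoints lie together in some bag; and for every vertex, the bags containing it form a connected subtree. Here edge (3,0) lies in no bag, so the decomposition is invalid.

No — edge (3,0) lies in no bag.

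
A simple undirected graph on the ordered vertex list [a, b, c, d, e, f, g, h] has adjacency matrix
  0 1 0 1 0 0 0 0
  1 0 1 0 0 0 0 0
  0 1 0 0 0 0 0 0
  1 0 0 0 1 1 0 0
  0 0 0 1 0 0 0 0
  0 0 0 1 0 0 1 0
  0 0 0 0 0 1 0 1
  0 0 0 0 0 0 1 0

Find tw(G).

A width-1 tree decomposition is:
Bags: B1 = {d, f}  B2 = {d, e}  B3 = {a, d}  B4 = {a, b}  B5 = {b, c}  B6 = {f, g}  B7 = {g, h}
Tree: B1–B2, B1–B3, B3–B4, B4–B5, B1–B6, B6–B7
The largest bag has 2 vertices, giving width 1; this decomposition certifies tw(G) ≤ 1. Since G has at least one edge (e.g. f–d), it is not an edgeless graph, so tw(G) ≥ 1. Therefore the treewidth is 1.

1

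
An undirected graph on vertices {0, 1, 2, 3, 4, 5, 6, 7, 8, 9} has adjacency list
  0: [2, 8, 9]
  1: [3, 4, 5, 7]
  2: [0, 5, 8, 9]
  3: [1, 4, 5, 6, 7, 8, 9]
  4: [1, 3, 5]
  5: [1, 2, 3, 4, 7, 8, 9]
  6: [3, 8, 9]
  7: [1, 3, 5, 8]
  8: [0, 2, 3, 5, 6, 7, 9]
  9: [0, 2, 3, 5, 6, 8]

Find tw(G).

A width-3 tree decomposition is:
Bags: B1 = {3, 5, 8, 9}  B2 = {3, 5, 7, 8}  B3 = {1, 3, 5, 7}  B4 = {1, 3, 4, 5}  B5 = {2, 5, 8, 9}  B6 = {3, 6, 8, 9}  B7 = {0, 2, 8, 9}
Tree: B1–B2, B2–B3, B3–B4, B1–B5, B1–B6, B5–B7
Every bag has size at most 4, so the width is 4 − 1 = 3 and tw(G) ≤ 3. On the other hand G contains the 4-clique {0, 2, 8, 9}. A clique must lie in a single bag of any decomposition, so no decomposition can have width below 3. The upper and lower bounds meet at 3, so that is the treewidth.

3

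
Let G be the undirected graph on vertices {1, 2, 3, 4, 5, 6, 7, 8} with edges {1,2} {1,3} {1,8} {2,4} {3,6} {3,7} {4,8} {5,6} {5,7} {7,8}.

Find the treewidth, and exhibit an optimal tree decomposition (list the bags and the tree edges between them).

Treewidth 2.
One optimal decomposition is:
Bags: B1 = {3, 5, 6}  B2 = {3, 5, 7}  B3 = {1, 3, 7}  B4 = {1, 7, 8}  B5 = {1, 2, 8}  B6 = {2, 4, 8}
Tree: B1–B2, B2–B3, B3–B4, B4–B5, B5–B6

Each bag holds 3 vertices, so the decomposition has width 2, which upper-bounds the treewidth. For the lower bound, G contains the cycle 6–5–7–3–6, so G is not a forest; only forests have treewidth ≤ 1, hence tw(G) ≥ 2. The upper and lower bounds meet at 2, so that is the treewidth.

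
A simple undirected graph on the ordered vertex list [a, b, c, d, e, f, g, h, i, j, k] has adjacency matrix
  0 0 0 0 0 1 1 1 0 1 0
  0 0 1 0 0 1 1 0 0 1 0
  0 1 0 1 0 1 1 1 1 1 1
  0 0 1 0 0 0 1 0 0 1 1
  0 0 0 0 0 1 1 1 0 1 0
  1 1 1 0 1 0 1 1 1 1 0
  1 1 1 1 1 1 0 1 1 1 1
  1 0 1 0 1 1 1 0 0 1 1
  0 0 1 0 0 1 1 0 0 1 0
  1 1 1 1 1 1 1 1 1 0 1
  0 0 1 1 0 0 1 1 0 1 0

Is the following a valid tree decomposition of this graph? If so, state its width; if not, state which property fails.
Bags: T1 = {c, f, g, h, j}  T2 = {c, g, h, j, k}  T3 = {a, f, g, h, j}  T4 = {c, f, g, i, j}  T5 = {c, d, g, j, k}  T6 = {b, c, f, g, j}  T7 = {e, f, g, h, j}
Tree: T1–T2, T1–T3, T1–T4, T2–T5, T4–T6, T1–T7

Checking the three conditions: (i) the bags cover all of {a, b, c, d, e, f, g, h, i, j, k}; (ii) for each edge, some bag contains both endpoints; (iii) the bags containing any fixed vertex form a subtree. All hold, so the decomposition is valid with width 5 − 1 = 4.

Yes; width 4.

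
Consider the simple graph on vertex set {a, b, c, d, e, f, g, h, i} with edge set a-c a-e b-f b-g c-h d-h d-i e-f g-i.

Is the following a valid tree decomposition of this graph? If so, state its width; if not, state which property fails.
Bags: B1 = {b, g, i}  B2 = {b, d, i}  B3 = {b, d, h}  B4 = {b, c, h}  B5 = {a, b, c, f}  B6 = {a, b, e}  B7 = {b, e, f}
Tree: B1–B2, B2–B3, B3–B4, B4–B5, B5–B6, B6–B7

No — bags containing vertex f are not connected in the tree.

A tree decomposition must satisfy three properties: every vertex lies in some bag; for every edge, both endpoints lie together in some bag; and for every vertex, the bags containing it form a connected subtree. Here bags containing vertex f are not connected in the tree, so the decomposition is invalid.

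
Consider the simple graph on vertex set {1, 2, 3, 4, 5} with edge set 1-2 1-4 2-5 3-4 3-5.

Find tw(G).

2

A width-2 tree decomposition is:
Bags: B1 = {2, 3, 5}  B2 = {1, 2, 3}  B3 = {1, 3, 4}
Tree: B1–B2, B2–B3
Every bag has size at most 3, so the width is 3 − 1 = 2 and tw(G) ≤ 2. Since 3–5–2–1–4–3 is a cycle in G, G is not acyclic. Forests are exactly the graphs of treewidth ≤ 1, so tw(G) ≥ 2. Therefore the treewidth is 2.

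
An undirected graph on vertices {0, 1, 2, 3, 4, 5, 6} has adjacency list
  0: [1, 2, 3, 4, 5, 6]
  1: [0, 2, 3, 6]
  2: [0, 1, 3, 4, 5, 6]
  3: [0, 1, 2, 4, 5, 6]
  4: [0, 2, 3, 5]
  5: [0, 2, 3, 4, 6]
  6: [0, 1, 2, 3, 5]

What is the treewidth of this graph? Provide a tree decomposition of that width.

The largest bag has 5 vertices, giving width 4; this decomposition certifies tw(G) ≤ 4. On the other hand G contains the 5-clique {0, 1, 2, 3, 6}. A clique must lie in a single bag of any decomposition, so no decomposition can have width below 4. Hence tw(G) = 4 exactly.

Treewidth 4.
One optimal decomposition is:
Bags: B1 = {0, 2, 3, 5, 6}  B2 = {0, 2, 3, 4, 5}  B3 = {0, 1, 2, 3, 6}
Tree: B1–B2, B1–B3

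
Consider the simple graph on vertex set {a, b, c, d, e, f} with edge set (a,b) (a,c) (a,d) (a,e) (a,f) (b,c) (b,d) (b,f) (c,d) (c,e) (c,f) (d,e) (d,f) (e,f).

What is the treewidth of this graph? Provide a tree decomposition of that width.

Every bag has size at most 5, so the width is 5 − 1 = 4 and tw(G) ≤ 4. For the lower bound, the 5 vertices {a, c, d, e, f} are pairwise adjacent, and any tree decomposition puts a clique entirely inside one bag — forcing width ≥ 4. The upper and lower bounds meet at 4, so that is the treewidth.

Treewidth 4.
One such decomposition:
Bags: B1 = {a, c, d, e, f}  B2 = {a, b, c, d, f}
Tree: B1–B2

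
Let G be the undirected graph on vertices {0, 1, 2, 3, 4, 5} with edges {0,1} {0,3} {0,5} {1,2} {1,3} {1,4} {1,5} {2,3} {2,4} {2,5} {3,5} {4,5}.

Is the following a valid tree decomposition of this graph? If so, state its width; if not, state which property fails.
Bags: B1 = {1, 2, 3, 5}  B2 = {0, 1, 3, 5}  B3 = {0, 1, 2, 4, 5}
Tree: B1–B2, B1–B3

A tree decomposition must satisfy three properties: every vertex lies in some bag; for every edge, both endpoints lie together in some bag; and for every vertex, the bags containing it form a connected subtree. Here bags containing vertex 0 are not connected in the tree, so the decomposition is invalid.

No — bags containing vertex 0 are not connected in the tree.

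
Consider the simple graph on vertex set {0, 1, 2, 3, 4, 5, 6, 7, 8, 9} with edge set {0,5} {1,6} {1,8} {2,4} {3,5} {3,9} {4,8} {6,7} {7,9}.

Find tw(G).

1

A width-1 tree decomposition is:
Bags: B1 = {0, 5}  B2 = {3, 5}  B3 = {3, 9}  B4 = {7, 9}  B5 = {6, 7}  B6 = {1, 6}  B7 = {1, 8}  B8 = {4, 8}  B9 = {2, 4}
Tree: B1–B2, B2–B3, B3–B4, B4–B5, B5–B6, B6–B7, B7–B8, B8–B9
The largest bag has 2 vertices, giving width 1; this decomposition certifies tw(G) ≤ 1. G has an edge, so its treewidth is at least 1. Combining the bounds, tw(G) = 1.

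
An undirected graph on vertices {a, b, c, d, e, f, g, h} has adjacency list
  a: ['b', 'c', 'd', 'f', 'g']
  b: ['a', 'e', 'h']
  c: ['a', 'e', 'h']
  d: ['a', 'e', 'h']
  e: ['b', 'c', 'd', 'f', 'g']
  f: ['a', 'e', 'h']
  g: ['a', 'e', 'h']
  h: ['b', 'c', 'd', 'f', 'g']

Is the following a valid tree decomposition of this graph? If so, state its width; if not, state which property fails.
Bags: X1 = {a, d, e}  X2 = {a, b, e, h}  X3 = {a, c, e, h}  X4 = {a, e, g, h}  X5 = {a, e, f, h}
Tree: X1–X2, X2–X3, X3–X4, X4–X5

A tree decomposition must satisfy three properties: every vertex lies in some bag; for every edge, both endpoints lie together in some bag; and for every vertex, the bags containing it form a connected subtree. Here edge (h,d) lies in no bag, so the decomposition is invalid.

No — edge (h,d) lies in no bag.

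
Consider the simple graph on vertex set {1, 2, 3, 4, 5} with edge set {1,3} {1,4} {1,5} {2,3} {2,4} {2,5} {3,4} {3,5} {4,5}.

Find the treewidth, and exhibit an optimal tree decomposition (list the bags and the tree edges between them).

Each bag holds 4 vertices, so the decomposition has width 3, which upper-bounds the treewidth. For the lower bound, the 4 vertices {1, 3, 4, 5} are pairwise adjacent, and any tree decomposition puts a clique entirely inside one bag — forcing width ≥ 3. The upper and lower bounds meet at 3, so that is the treewidth.

Treewidth 3.
Bags: B1 = {1, 3, 4, 5}  B2 = {2, 3, 4, 5}
Tree: B1–B2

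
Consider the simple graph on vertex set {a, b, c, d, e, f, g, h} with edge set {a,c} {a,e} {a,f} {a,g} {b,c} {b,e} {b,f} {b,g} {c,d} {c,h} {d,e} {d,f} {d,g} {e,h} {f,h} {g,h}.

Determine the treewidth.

A width-4 tree decomposition is:
Bags: B1 = {b, c, e, f, g}  B2 = {c, d, e, f, g}  B3 = {c, e, f, g, h}  B4 = {a, c, e, f, g}
Tree: B1–B2, B2–B3, B3–B4
The largest bag has 5 vertices, giving width 4; this decomposition certifies tw(G) ≤ 4. For the lower bound: the 5 vertex sets {b,g}, {c,d}, {f,h}, {e}, {a} are disjoint, each induces a connected subgraph, and every pair is joined by at least one edge of G. Contracting each set to a single vertex therefore yields K_{5} as a minor, and since treewidth is minor-monotone, tw(G) ≥ tw(K_{5}) = 4. Hence tw(G) = 4 exactly.

4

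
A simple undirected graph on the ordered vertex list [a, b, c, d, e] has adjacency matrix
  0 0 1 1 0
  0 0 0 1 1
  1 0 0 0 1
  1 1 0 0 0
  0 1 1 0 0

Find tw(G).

2

A width-2 tree decomposition is:
Bags: B1 = {b, d, e}  B2 = {c, d, e}  B3 = {a, c, d}
Tree: B1–B2, B2–B3
Each bag holds 3 vertices, so the decomposition has width 2, which upper-bounds the treewidth. The edges d–b–e–c–a–d form a cycle, so G is not a tree and its treewidth is at least 2. Combining the bounds, tw(G) = 2.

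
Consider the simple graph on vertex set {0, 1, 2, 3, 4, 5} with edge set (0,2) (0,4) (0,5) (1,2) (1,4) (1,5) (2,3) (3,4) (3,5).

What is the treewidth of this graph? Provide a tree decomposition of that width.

Treewidth 3.
One optimal decomposition is:
Bags: B1 = {1, 2, 4, 5}  B2 = {0, 2, 4, 5}  B3 = {2, 3, 4, 5}
Tree: B1–B2, B2–B3

The largest bag has 4 vertices, giving width 3; this decomposition certifies tw(G) ≤ 3. For the lower bound: the 4 vertex sets {1,2}, {0,4}, {5}, {3} are disjoint, each induces a connected subgraph, and every pair is joined by at least one edge of G. Contracting each set to a single vertex therefore yields K_{4} as a minor, and since treewidth is minor-monotone, tw(G) ≥ tw(K_{4}) = 3. The upper and lower bounds meet at 3, so that is the treewidth.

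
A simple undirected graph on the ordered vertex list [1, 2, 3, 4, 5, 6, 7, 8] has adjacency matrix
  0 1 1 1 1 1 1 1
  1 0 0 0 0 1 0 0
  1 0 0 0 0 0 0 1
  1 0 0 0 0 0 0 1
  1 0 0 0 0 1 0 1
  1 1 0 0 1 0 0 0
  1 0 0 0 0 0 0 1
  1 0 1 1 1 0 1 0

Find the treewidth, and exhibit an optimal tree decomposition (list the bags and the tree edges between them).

Treewidth 2.
One such decomposition:
Bags: B1 = {1, 5, 8}  B2 = {1, 7, 8}  B3 = {1, 3, 8}  B4 = {1, 5, 6}  B5 = {1, 4, 8}  B6 = {1, 2, 6}
Tree: B1–B2, B1–B3, B1–B4, B1–B5, B4–B6

The largest bag has 3 vertices, giving width 2; this decomposition certifies tw(G) ≤ 2. On the other hand G contains the 3-clique {1, 3, 8}. A clique must lie in a single bag of any decomposition, so no decomposition can have width below 2. Combining the bounds, tw(G) = 2.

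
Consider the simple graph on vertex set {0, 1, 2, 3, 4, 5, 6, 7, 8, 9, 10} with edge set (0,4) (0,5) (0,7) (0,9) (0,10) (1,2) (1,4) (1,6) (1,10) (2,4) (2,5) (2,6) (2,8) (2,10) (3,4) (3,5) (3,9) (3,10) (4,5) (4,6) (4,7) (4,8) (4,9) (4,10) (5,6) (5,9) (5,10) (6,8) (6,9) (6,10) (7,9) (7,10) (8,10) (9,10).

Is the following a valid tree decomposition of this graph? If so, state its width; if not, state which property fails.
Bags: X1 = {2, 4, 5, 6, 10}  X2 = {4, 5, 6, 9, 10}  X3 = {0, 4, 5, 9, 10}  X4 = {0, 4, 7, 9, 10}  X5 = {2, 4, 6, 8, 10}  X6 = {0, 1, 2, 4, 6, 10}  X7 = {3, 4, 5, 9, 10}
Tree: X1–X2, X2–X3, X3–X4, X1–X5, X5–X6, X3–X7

No — bags containing vertex 0 are not connected in the tree.

A tree decomposition must satisfy three properties: every vertex lies in some bag; for every edge, both endpoints lie together in some bag; and for every vertex, the bags containing it form a connected subtree. Here bags containing vertex 0 are not connected in the tree, so the decomposition is invalid.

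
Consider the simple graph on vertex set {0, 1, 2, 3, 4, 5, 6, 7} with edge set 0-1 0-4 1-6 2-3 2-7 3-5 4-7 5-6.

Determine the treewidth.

2

A width-2 tree decomposition is:
Bags: B1 = {3, 5, 6}  B2 = {1, 3, 6}  B3 = {0, 1, 3}  B4 = {0, 3, 4}  B5 = {3, 4, 7}  B6 = {2, 3, 7}
Tree: B1–B2, B2–B3, B3–B4, B4–B5, B5–B6
The largest bag has 3 vertices, giving width 2; this decomposition certifies tw(G) ≤ 2. The edges 3–5–6–1–0–4–7–2–3 form a cycle, so G is not a tree and its treewidth is at least 2. Hence tw(G) = 2 exactly.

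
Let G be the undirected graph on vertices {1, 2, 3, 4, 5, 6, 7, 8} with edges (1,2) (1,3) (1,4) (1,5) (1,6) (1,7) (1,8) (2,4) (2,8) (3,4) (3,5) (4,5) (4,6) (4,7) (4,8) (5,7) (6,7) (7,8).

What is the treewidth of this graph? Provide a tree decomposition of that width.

The largest bag has 4 vertices, giving width 3; this decomposition certifies tw(G) ≤ 3. On the other hand G contains the 4-clique {1, 2, 4, 8}. A clique must lie in a single bag of any decomposition, so no decomposition can have width below 3. Hence tw(G) = 3 exactly.

Treewidth 3.
One such decomposition:
Bags: B1 = {1, 4, 7, 8}  B2 = {1, 2, 4, 8}  B3 = {1, 4, 6, 7}  B4 = {1, 4, 5, 7}  B5 = {1, 3, 4, 5}
Tree: B1–B2, B1–B3, B1–B4, B4–B5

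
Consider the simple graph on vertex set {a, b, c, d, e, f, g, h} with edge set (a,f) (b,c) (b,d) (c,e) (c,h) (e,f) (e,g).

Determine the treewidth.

1

A width-1 tree decomposition is:
Bags: B1 = {e, f}  B2 = {c, e}  B3 = {e, g}  B4 = {a, f}  B5 = {c, h}  B6 = {b, c}  B7 = {b, d}
Tree: B1–B2, B1–B3, B1–B4, B2–B5, B5–B6, B6–B7
Each bag holds 2 vertices, so the decomposition has width 1, which upper-bounds the treewidth. G has an edge, so its treewidth is at least 1. Therefore the treewidth is 1.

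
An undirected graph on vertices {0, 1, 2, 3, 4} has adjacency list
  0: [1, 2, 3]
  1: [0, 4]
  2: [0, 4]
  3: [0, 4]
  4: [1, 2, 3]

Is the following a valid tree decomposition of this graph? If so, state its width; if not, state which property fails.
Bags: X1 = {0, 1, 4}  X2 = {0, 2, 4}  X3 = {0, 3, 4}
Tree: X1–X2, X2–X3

Vertex coverage: the bags together contain {0, 1, 2, 3, 4}, the full vertex set. Edge coverage: each edge of G has both endpoints in at least one bag. Running intersection: for every vertex, the bags containing it form a connected subtree. All three properties hold, so this is a valid tree decomposition of width max|bag| − 1 = 2, and hence tw(G) ≤ 2.

Yes; width 2.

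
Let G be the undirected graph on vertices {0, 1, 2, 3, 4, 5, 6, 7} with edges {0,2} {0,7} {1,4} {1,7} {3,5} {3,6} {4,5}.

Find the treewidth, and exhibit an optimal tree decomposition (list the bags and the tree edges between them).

Every bag has size at most 2, so the width is 2 − 1 = 1 and tw(G) ≤ 1. Any graph with an edge has treewidth ≥ 1, and G has the edge 2–0. Hence tw(G) = 1 exactly.

Treewidth 1.
One optimal decomposition is:
Bags: B1 = {0, 2}  B2 = {0, 7}  B3 = {1, 7}  B4 = {1, 4}  B5 = {4, 5}  B6 = {3, 5}  B7 = {3, 6}
Tree: B1–B2, B2–B3, B3–B4, B4–B5, B5–B6, B6–B7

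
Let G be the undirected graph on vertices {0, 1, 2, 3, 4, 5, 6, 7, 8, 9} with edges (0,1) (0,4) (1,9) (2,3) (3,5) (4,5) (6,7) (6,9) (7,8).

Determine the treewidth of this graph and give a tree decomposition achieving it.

Treewidth 1.
Bags: B1 = {7, 8}  B2 = {6, 7}  B3 = {6, 9}  B4 = {1, 9}  B5 = {0, 1}  B6 = {0, 4}  B7 = {4, 5}  B8 = {3, 5}  B9 = {2, 3}
Tree: B1–B2, B2–B3, B3–B4, B4–B5, B5–B6, B6–B7, B7–B8, B8–B9

Each bag holds 2 vertices, so the decomposition has width 1, which upper-bounds the treewidth. G has an edge, so its treewidth is at least 1. Therefore the treewidth is 1.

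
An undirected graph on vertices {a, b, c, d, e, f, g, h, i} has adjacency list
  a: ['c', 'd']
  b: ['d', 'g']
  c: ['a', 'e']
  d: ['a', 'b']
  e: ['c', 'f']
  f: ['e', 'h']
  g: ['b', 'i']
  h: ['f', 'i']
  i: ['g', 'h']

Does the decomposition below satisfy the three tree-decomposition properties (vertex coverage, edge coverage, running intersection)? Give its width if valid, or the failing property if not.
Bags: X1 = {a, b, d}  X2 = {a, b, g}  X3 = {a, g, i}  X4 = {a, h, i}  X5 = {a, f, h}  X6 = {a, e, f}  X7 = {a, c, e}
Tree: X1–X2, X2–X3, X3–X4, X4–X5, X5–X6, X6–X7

Checking the three conditions: (i) the bags cover all of {a, b, c, d, e, f, g, h, i}; (ii) for each edge, some bag contains both endpoints; (iii) the bags containing any fixed vertex form a subtree. All hold, so the decomposition is valid with width 3 − 1 = 2.

Yes; width 2.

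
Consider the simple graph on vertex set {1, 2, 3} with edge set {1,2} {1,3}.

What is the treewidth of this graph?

A width-1 tree decomposition is:
Bags: B1 = {1, 2}  B2 = {1, 3}
Tree: B1–B2
Every bag has size at most 2, so the width is 2 − 1 = 1 and tw(G) ≤ 1. G has an edge, so its treewidth is at least 1. The upper and lower bounds meet at 1, so that is the treewidth.

1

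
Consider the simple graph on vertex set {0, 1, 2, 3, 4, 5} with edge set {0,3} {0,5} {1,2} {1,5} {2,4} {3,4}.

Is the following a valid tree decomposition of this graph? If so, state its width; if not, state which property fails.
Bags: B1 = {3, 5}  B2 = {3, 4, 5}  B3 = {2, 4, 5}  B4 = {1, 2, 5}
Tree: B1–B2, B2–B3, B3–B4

No — vertex 0 appears in no bag.

A tree decomposition must satisfy three properties: every vertex lies in some bag; for every edge, both endpoints lie together in some bag; and for every vertex, the bags containing it form a connected subtree. Here vertex 0 appears in no bag, so the decomposition is invalid.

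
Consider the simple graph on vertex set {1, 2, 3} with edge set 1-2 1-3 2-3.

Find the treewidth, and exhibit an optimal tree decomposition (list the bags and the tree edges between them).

Treewidth 2.
One such decomposition:
Bags: B1 = {1, 2, 3}
Tree: (single bag)

A single bag containing all 3 vertices is trivially a valid decomposition of width 2. On the other hand G contains the 3-clique {1, 2, 3}. A clique must lie in a single bag of any decomposition, so no decomposition can have width below 2. The upper and lower bounds meet at 2, so that is the treewidth.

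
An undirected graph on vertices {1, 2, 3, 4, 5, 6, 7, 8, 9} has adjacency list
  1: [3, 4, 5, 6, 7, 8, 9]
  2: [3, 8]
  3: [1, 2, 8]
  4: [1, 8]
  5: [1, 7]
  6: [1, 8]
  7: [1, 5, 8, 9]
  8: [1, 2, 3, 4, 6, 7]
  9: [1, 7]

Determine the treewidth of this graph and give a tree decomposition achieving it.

Treewidth 2.
Bags: B1 = {1, 5, 7}  B2 = {1, 7, 8}  B3 = {1, 4, 8}  B4 = {1, 3, 8}  B5 = {1, 6, 8}  B6 = {1, 7, 9}  B7 = {2, 3, 8}
Tree: B1–B2, B2–B3, B2–B4, B3–B5, B2–B6, B4–B7

Each bag holds 3 vertices, so the decomposition has width 2, which upper-bounds the treewidth. Conversely, {1, 3, 8} is a clique of size 3, and the vertices of any clique must share a bag in every tree decomposition; so some bag has ≥ 3 vertices and tw(G) ≥ 2. Combining the bounds, tw(G) = 2.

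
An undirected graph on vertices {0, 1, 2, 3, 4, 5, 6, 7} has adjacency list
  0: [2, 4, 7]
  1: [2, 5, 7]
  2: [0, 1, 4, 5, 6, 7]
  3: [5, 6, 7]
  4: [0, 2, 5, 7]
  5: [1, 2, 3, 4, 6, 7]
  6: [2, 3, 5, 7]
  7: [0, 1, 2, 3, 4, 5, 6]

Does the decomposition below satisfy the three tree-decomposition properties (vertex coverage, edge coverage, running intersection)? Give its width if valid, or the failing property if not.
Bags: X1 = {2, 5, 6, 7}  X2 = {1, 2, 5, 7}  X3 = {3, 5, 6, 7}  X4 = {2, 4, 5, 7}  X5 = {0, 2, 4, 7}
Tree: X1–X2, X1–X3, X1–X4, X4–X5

Vertex coverage: the bags together contain {0, 1, 2, 3, 4, 5, 6, 7}, the full vertex set. Edge coverage: each edge of G has both endpoints in at least one bag. Running intersection: for every vertex, the bags containing it form a connected subtree. All three properties hold, so this is a valid tree decomposition of width max|bag| − 1 = 3, and hence tw(G) ≤ 3.

Yes; width 3.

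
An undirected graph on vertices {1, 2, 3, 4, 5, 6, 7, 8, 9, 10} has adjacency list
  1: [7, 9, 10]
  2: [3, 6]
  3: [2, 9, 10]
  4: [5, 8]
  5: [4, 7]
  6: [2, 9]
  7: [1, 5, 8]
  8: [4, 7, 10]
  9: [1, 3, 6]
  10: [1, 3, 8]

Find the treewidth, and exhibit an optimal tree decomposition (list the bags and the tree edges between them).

Treewidth 2.
One optimal decomposition is:
Bags: B1 = {2, 3, 6}  B2 = {3, 6, 9}  B3 = {3, 9, 10}  B4 = {1, 9, 10}  B5 = {1, 8, 10}  B6 = {1, 7, 8}  B7 = {4, 7, 8}  B8 = {4, 5, 7}
Tree: B1–B2, B2–B3, B3–B4, B4–B5, B5–B6, B6–B7, B7–B8

Each bag holds 3 vertices, so the decomposition has width 2, which upper-bounds the treewidth. For the lower bound, G contains the cycle 2–6–9–3–2, so G is not a forest; only forests have treewidth ≤ 1, hence tw(G) ≥ 2. Therefore the treewidth is 2.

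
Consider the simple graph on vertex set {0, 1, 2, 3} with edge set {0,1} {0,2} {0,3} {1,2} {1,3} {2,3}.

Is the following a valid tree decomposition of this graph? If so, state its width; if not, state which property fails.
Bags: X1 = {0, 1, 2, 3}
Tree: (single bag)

Yes; width 3.

Vertex coverage: the bags together contain {0, 1, 2, 3}, the full vertex set. Edge coverage: each edge of G has both endpoints in at least one bag. Running intersection: for every vertex, the bags containing it form a connected subtree. All three properties hold, so this is a valid tree decomposition of width max|bag| − 1 = 3, and hence tw(G) ≤ 3.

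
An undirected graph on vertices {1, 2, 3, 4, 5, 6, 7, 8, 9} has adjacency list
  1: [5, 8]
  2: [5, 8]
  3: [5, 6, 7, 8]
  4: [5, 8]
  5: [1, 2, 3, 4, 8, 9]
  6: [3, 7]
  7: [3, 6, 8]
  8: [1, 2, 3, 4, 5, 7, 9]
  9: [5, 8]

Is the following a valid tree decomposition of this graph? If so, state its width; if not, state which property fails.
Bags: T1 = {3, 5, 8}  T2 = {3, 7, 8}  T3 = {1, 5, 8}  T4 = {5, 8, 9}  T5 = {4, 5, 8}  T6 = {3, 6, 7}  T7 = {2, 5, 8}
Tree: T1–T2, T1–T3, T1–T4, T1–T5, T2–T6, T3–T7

Yes; width 2.

Every vertex of G appears in some bag (union = {1, 2, 3, 4, 5, 6, 7, 8, 9}); every edge is covered by a bag; and for each vertex v the set of bags containing v is connected in the bag tree. The decomposition is therefore valid. The largest bag has 3 vertices, so the width is 2.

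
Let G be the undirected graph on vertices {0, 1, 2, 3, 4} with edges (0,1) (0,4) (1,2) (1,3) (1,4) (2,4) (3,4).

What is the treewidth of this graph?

2

A width-2 tree decomposition is:
Bags: B1 = {1, 3, 4}  B2 = {0, 1, 4}  B3 = {1, 2, 4}
Tree: B1–B2, B2–B3
Every bag has size at most 3, so the width is 3 − 1 = 2 and tw(G) ≤ 2. Conversely, {0, 1, 4} is a clique of size 3, and the vertices of any clique must share a bag in every tree decomposition; so some bag has ≥ 3 vertices and tw(G) ≥ 2. Therefore the treewidth is 2.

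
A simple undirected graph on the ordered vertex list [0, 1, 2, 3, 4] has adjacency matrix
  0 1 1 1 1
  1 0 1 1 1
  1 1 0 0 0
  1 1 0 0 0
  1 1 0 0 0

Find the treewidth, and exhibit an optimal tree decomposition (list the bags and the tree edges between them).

Each bag holds 3 vertices, so the decomposition has width 2, which upper-bounds the treewidth. On the other hand G contains the 3-clique {0, 1, 2}. A clique must lie in a single bag of any decomposition, so no decomposition can have width below 2. Combining the bounds, tw(G) = 2.

Treewidth 2.
One optimal decomposition is:
Bags: B1 = {0, 1, 2}  B2 = {0, 1, 3}  B3 = {0, 1, 4}
Tree: B1–B2, B2–B3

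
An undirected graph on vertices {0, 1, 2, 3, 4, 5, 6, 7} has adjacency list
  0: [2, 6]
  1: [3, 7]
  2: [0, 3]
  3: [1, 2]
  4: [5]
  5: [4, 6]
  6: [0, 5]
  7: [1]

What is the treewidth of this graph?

A width-1 tree decomposition is:
Bags: B1 = {1, 7}  B2 = {1, 3}  B3 = {2, 3}  B4 = {0, 2}  B5 = {0, 6}  B6 = {5, 6}  B7 = {4, 5}
Tree: B1–B2, B2–B3, B3–B4, B4–B5, B5–B6, B6–B7
Every bag has size at most 2, so the width is 2 − 1 = 1 and tw(G) ≤ 1. G has an edge, so its treewidth is at least 1. The upper and lower bounds meet at 1, so that is the treewidth.

1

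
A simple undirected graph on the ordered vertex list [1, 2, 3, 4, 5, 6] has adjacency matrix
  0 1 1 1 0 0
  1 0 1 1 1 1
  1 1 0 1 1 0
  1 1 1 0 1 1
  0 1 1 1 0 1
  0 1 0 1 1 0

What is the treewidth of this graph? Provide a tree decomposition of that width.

Treewidth 3.
One optimal decomposition is:
Bags: B1 = {2, 3, 4, 5}  B2 = {2, 4, 5, 6}  B3 = {1, 2, 3, 4}
Tree: B1–B2, B1–B3

Each bag holds 4 vertices, so the decomposition has width 3, which upper-bounds the treewidth. On the other hand G contains the 4-clique {1, 2, 3, 4}. A clique must lie in a single bag of any decomposition, so no decomposition can have width below 3. Hence tw(G) = 3 exactly.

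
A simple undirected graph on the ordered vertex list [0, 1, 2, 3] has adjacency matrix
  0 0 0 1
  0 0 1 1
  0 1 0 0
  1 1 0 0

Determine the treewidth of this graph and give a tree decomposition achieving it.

Every bag has size at most 2, so the width is 2 − 1 = 1 and tw(G) ≤ 1. G has an edge, so its treewidth is at least 1. Therefore the treewidth is 1.

Treewidth 1.
One optimal decomposition is:
Bags: B1 = {1, 3}  B2 = {0, 3}  B3 = {1, 2}
Tree: B1–B2, B1–B3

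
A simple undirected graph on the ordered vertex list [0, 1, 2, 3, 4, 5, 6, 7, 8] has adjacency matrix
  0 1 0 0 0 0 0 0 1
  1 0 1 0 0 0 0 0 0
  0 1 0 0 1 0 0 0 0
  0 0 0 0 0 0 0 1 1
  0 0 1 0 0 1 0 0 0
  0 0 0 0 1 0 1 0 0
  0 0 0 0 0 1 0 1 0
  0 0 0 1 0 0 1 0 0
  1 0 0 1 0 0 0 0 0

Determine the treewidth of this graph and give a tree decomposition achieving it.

Treewidth 2.
One optimal decomposition is:
Bags: B1 = {4, 5, 6}  B2 = {2, 4, 6}  B3 = {1, 2, 6}  B4 = {0, 1, 6}  B5 = {0, 6, 8}  B6 = {3, 6, 8}  B7 = {3, 6, 7}
Tree: B1–B2, B2–B3, B3–B4, B4–B5, B5–B6, B6–B7

Each bag holds 3 vertices, so the decomposition has width 2, which upper-bounds the treewidth. Since 6–5–4–2–1–0–8–3–7–6 is a cycle in G, G is not acyclic. Forests are exactly the graphs of treewidth ≤ 1, so tw(G) ≥ 2. Hence tw(G) = 2 exactly.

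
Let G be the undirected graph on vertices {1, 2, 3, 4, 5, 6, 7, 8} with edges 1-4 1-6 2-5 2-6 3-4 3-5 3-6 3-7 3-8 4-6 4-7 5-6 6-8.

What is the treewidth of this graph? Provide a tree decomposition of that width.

Each bag holds 3 vertices, so the decomposition has width 2, which upper-bounds the treewidth. Conversely, {1, 4, 6} is a clique of size 3, and the vertices of any clique must share a bag in every tree decomposition; so some bag has ≥ 3 vertices and tw(G) ≥ 2. Therefore the treewidth is 2.

Treewidth 2.
Bags: B1 = {3, 4, 6}  B2 = {3, 4, 7}  B3 = {3, 6, 8}  B4 = {1, 4, 6}  B5 = {3, 5, 6}  B6 = {2, 5, 6}
Tree: B1–B2, B1–B3, B1–B4, B1–B5, B5–B6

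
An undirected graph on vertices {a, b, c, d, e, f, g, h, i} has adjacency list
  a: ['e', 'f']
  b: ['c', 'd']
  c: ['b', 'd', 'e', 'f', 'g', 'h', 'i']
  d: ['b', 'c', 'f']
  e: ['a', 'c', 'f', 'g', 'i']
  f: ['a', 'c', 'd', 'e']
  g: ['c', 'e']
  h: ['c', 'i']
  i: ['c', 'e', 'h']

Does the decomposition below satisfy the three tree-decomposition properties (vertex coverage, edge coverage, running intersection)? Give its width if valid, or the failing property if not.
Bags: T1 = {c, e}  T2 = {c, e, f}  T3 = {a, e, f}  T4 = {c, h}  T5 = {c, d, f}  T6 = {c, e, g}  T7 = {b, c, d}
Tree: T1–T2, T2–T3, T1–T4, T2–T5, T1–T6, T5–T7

No — vertex i appears in no bag.

A tree decomposition must satisfy three properties: every vertex lies in some bag; for every edge, both endpoints lie together in some bag; and for every vertex, the bags containing it form a connected subtree. Here vertex i appears in no bag, so the decomposition is invalid.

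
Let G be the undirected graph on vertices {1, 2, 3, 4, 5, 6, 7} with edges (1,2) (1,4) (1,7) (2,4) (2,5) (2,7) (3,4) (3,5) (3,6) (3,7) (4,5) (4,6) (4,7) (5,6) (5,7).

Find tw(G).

3

A width-3 tree decomposition is:
Bags: B1 = {1, 2, 4, 7}  B2 = {2, 4, 5, 7}  B3 = {3, 4, 5, 7}  B4 = {3, 4, 5, 6}
Tree: B1–B2, B2–B3, B3–B4
The largest bag has 4 vertices, giving width 3; this decomposition certifies tw(G) ≤ 3. Conversely, {1, 2, 4, 7} is a clique of size 4, and the vertices of any clique must share a bag in every tree decomposition; so some bag has ≥ 4 vertices and tw(G) ≥ 3. The upper and lower bounds meet at 3, so that is the treewidth.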